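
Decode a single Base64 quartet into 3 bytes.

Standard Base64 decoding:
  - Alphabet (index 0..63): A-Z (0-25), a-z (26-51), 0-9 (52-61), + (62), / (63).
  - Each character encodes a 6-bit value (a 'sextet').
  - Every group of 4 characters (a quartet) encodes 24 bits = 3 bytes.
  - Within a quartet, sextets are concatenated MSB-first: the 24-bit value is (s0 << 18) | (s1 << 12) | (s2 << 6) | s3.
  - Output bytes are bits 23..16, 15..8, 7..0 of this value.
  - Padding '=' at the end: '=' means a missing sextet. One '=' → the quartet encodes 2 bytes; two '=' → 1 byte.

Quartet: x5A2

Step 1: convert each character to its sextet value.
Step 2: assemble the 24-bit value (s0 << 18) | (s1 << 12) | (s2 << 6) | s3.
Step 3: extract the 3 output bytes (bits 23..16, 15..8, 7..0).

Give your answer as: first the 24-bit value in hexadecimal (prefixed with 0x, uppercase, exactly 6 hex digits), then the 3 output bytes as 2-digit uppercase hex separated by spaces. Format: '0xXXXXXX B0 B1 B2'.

Answer: 0xC79036 C7 90 36

Derivation:
Sextets: x=49, 5=57, A=0, 2=54
24-bit: (49<<18) | (57<<12) | (0<<6) | 54
      = 0xC40000 | 0x039000 | 0x000000 | 0x000036
      = 0xC79036
Bytes: (v>>16)&0xFF=C7, (v>>8)&0xFF=90, v&0xFF=36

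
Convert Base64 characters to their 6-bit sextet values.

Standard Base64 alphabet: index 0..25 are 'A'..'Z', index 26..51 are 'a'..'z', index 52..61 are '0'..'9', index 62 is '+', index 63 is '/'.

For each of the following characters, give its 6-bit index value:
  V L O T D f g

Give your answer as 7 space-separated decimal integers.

'V': A..Z range, ord('V') − ord('A') = 21
'L': A..Z range, ord('L') − ord('A') = 11
'O': A..Z range, ord('O') − ord('A') = 14
'T': A..Z range, ord('T') − ord('A') = 19
'D': A..Z range, ord('D') − ord('A') = 3
'f': a..z range, 26 + ord('f') − ord('a') = 31
'g': a..z range, 26 + ord('g') − ord('a') = 32

Answer: 21 11 14 19 3 31 32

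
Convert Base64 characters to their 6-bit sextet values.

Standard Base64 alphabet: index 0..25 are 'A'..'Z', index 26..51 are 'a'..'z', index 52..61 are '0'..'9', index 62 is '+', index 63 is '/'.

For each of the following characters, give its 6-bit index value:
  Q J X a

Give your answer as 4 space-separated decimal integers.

Answer: 16 9 23 26

Derivation:
'Q': A..Z range, ord('Q') − ord('A') = 16
'J': A..Z range, ord('J') − ord('A') = 9
'X': A..Z range, ord('X') − ord('A') = 23
'a': a..z range, 26 + ord('a') − ord('a') = 26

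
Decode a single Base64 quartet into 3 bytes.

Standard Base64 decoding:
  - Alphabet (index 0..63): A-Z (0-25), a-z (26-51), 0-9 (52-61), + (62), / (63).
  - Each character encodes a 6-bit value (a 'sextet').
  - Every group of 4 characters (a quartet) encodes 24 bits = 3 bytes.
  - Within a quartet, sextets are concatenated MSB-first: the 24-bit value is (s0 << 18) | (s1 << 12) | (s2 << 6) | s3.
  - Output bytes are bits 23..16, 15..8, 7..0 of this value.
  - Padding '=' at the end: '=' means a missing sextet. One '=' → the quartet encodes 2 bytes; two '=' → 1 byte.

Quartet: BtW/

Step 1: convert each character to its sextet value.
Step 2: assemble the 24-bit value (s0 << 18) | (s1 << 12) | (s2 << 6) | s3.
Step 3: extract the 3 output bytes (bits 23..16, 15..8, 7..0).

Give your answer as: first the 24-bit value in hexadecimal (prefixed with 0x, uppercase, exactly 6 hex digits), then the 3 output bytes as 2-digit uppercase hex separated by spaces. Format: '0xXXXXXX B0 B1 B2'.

Answer: 0x06D5BF 06 D5 BF

Derivation:
Sextets: B=1, t=45, W=22, /=63
24-bit: (1<<18) | (45<<12) | (22<<6) | 63
      = 0x040000 | 0x02D000 | 0x000580 | 0x00003F
      = 0x06D5BF
Bytes: (v>>16)&0xFF=06, (v>>8)&0xFF=D5, v&0xFF=BF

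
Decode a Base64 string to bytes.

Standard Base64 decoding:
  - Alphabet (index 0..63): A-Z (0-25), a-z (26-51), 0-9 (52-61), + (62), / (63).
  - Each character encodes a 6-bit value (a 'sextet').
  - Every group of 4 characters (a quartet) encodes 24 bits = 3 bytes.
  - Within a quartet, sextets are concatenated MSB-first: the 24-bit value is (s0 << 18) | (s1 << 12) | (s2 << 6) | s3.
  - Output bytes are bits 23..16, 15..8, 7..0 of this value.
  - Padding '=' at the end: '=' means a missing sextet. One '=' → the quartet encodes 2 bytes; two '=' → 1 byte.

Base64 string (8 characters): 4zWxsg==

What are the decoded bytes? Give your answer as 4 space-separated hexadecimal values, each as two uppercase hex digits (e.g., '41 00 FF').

Answer: E3 35 B1 B2

Derivation:
After char 0 ('4'=56): chars_in_quartet=1 acc=0x38 bytes_emitted=0
After char 1 ('z'=51): chars_in_quartet=2 acc=0xE33 bytes_emitted=0
After char 2 ('W'=22): chars_in_quartet=3 acc=0x38CD6 bytes_emitted=0
After char 3 ('x'=49): chars_in_quartet=4 acc=0xE335B1 -> emit E3 35 B1, reset; bytes_emitted=3
After char 4 ('s'=44): chars_in_quartet=1 acc=0x2C bytes_emitted=3
After char 5 ('g'=32): chars_in_quartet=2 acc=0xB20 bytes_emitted=3
Padding '==': partial quartet acc=0xB20 -> emit B2; bytes_emitted=4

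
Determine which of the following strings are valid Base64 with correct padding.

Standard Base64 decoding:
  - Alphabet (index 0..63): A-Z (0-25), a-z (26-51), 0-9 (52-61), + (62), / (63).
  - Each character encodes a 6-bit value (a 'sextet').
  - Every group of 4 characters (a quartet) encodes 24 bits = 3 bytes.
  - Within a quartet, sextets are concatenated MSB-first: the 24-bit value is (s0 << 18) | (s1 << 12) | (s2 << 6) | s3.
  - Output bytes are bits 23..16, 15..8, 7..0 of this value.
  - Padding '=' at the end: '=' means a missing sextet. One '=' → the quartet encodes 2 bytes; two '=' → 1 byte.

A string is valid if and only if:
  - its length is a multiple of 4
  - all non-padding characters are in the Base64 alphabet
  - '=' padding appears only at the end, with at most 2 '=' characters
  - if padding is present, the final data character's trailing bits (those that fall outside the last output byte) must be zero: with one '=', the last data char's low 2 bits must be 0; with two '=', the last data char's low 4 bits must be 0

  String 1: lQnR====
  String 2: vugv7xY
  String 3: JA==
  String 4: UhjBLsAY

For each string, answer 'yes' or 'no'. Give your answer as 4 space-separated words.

String 1: 'lQnR====' → invalid (4 pad chars (max 2))
String 2: 'vugv7xY' → invalid (len=7 not mult of 4)
String 3: 'JA==' → valid
String 4: 'UhjBLsAY' → valid

Answer: no no yes yes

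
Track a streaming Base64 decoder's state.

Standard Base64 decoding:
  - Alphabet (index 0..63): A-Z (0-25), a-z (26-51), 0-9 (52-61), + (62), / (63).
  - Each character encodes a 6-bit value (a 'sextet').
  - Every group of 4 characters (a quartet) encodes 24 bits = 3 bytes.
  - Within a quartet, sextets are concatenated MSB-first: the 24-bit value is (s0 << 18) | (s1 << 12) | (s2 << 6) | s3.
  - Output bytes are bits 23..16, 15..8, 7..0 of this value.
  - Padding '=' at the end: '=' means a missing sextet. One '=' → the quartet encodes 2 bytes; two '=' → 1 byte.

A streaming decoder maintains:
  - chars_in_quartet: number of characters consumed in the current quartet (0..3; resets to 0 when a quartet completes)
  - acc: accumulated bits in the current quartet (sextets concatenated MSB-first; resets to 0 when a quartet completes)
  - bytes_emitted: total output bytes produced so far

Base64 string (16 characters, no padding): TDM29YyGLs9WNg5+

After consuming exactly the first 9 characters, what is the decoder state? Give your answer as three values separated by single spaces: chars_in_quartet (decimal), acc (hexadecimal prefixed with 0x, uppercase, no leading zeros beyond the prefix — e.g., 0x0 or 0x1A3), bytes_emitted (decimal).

After char 0 ('T'=19): chars_in_quartet=1 acc=0x13 bytes_emitted=0
After char 1 ('D'=3): chars_in_quartet=2 acc=0x4C3 bytes_emitted=0
After char 2 ('M'=12): chars_in_quartet=3 acc=0x130CC bytes_emitted=0
After char 3 ('2'=54): chars_in_quartet=4 acc=0x4C3336 -> emit 4C 33 36, reset; bytes_emitted=3
After char 4 ('9'=61): chars_in_quartet=1 acc=0x3D bytes_emitted=3
After char 5 ('Y'=24): chars_in_quartet=2 acc=0xF58 bytes_emitted=3
After char 6 ('y'=50): chars_in_quartet=3 acc=0x3D632 bytes_emitted=3
After char 7 ('G'=6): chars_in_quartet=4 acc=0xF58C86 -> emit F5 8C 86, reset; bytes_emitted=6
After char 8 ('L'=11): chars_in_quartet=1 acc=0xB bytes_emitted=6

Answer: 1 0xB 6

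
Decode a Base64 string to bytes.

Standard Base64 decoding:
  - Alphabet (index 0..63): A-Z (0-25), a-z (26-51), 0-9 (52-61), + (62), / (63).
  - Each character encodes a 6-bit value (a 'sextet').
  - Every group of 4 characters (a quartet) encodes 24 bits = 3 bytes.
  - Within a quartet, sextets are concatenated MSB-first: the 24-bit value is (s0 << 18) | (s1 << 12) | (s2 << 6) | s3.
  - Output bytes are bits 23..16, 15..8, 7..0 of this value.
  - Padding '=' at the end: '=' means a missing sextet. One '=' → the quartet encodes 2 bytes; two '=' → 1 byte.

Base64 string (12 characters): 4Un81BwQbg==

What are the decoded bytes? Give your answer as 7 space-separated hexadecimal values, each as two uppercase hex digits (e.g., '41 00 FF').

Answer: E1 49 FC D4 1C 10 6E

Derivation:
After char 0 ('4'=56): chars_in_quartet=1 acc=0x38 bytes_emitted=0
After char 1 ('U'=20): chars_in_quartet=2 acc=0xE14 bytes_emitted=0
After char 2 ('n'=39): chars_in_quartet=3 acc=0x38527 bytes_emitted=0
After char 3 ('8'=60): chars_in_quartet=4 acc=0xE149FC -> emit E1 49 FC, reset; bytes_emitted=3
After char 4 ('1'=53): chars_in_quartet=1 acc=0x35 bytes_emitted=3
After char 5 ('B'=1): chars_in_quartet=2 acc=0xD41 bytes_emitted=3
After char 6 ('w'=48): chars_in_quartet=3 acc=0x35070 bytes_emitted=3
After char 7 ('Q'=16): chars_in_quartet=4 acc=0xD41C10 -> emit D4 1C 10, reset; bytes_emitted=6
After char 8 ('b'=27): chars_in_quartet=1 acc=0x1B bytes_emitted=6
After char 9 ('g'=32): chars_in_quartet=2 acc=0x6E0 bytes_emitted=6
Padding '==': partial quartet acc=0x6E0 -> emit 6E; bytes_emitted=7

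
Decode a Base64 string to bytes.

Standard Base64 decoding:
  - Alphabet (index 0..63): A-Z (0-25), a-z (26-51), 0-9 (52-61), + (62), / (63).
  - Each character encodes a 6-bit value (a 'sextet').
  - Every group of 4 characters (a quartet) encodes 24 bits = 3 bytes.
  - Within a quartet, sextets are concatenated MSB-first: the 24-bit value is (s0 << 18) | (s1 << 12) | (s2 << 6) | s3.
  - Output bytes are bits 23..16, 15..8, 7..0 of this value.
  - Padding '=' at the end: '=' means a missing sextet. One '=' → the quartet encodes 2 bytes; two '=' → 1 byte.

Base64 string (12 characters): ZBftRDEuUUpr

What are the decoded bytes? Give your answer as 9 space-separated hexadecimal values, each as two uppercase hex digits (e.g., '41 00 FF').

Answer: 64 17 ED 44 31 2E 51 4A 6B

Derivation:
After char 0 ('Z'=25): chars_in_quartet=1 acc=0x19 bytes_emitted=0
After char 1 ('B'=1): chars_in_quartet=2 acc=0x641 bytes_emitted=0
After char 2 ('f'=31): chars_in_quartet=3 acc=0x1905F bytes_emitted=0
After char 3 ('t'=45): chars_in_quartet=4 acc=0x6417ED -> emit 64 17 ED, reset; bytes_emitted=3
After char 4 ('R'=17): chars_in_quartet=1 acc=0x11 bytes_emitted=3
After char 5 ('D'=3): chars_in_quartet=2 acc=0x443 bytes_emitted=3
After char 6 ('E'=4): chars_in_quartet=3 acc=0x110C4 bytes_emitted=3
After char 7 ('u'=46): chars_in_quartet=4 acc=0x44312E -> emit 44 31 2E, reset; bytes_emitted=6
After char 8 ('U'=20): chars_in_quartet=1 acc=0x14 bytes_emitted=6
After char 9 ('U'=20): chars_in_quartet=2 acc=0x514 bytes_emitted=6
After char 10 ('p'=41): chars_in_quartet=3 acc=0x14529 bytes_emitted=6
After char 11 ('r'=43): chars_in_quartet=4 acc=0x514A6B -> emit 51 4A 6B, reset; bytes_emitted=9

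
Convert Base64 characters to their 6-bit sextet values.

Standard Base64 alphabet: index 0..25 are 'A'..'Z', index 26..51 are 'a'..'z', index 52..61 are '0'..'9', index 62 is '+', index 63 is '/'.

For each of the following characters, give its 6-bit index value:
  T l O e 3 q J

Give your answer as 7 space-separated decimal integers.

'T': A..Z range, ord('T') − ord('A') = 19
'l': a..z range, 26 + ord('l') − ord('a') = 37
'O': A..Z range, ord('O') − ord('A') = 14
'e': a..z range, 26 + ord('e') − ord('a') = 30
'3': 0..9 range, 52 + ord('3') − ord('0') = 55
'q': a..z range, 26 + ord('q') − ord('a') = 42
'J': A..Z range, ord('J') − ord('A') = 9

Answer: 19 37 14 30 55 42 9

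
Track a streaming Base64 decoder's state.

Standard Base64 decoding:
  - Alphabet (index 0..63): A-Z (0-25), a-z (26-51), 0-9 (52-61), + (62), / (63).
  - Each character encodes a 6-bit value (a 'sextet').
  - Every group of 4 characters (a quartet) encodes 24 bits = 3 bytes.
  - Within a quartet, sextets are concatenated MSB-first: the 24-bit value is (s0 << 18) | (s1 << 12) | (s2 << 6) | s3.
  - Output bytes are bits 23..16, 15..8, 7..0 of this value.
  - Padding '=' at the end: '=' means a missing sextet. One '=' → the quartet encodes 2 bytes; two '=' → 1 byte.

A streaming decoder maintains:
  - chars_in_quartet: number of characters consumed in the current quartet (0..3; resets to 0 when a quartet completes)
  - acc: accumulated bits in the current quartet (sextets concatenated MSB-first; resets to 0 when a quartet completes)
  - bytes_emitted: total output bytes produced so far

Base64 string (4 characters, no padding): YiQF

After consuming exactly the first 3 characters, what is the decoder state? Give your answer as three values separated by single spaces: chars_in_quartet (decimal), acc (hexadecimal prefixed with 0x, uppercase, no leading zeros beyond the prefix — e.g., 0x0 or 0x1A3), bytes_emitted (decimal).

After char 0 ('Y'=24): chars_in_quartet=1 acc=0x18 bytes_emitted=0
After char 1 ('i'=34): chars_in_quartet=2 acc=0x622 bytes_emitted=0
After char 2 ('Q'=16): chars_in_quartet=3 acc=0x18890 bytes_emitted=0

Answer: 3 0x18890 0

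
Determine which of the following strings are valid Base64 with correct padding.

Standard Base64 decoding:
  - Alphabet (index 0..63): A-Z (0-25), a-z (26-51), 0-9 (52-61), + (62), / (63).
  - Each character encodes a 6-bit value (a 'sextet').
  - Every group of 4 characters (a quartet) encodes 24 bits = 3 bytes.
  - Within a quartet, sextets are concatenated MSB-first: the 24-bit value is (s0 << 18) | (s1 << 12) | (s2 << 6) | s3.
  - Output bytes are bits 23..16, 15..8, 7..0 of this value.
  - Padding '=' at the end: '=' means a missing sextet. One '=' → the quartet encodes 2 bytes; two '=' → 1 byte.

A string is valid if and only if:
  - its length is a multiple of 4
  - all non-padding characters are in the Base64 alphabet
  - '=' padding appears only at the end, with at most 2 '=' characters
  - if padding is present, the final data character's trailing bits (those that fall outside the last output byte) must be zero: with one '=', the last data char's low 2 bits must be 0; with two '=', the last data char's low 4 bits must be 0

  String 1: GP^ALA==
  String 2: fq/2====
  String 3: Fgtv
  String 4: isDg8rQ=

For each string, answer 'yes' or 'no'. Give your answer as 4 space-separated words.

String 1: 'GP^ALA==' → invalid (bad char(s): ['^'])
String 2: 'fq/2====' → invalid (4 pad chars (max 2))
String 3: 'Fgtv' → valid
String 4: 'isDg8rQ=' → valid

Answer: no no yes yes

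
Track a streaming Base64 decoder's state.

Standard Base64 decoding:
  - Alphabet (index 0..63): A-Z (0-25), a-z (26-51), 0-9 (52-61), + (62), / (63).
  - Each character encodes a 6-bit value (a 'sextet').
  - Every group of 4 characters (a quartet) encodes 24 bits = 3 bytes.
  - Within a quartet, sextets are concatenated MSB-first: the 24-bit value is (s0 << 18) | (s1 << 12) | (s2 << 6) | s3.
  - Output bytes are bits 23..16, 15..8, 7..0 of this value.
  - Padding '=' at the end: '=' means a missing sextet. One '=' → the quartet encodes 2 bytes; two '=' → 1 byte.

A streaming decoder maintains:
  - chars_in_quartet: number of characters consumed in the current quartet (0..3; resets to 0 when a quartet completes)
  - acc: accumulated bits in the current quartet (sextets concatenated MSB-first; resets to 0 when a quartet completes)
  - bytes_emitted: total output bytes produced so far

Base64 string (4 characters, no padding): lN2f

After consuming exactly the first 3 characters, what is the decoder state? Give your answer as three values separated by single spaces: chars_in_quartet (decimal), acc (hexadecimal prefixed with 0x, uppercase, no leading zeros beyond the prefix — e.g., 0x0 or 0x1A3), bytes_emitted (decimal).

Answer: 3 0x25376 0

Derivation:
After char 0 ('l'=37): chars_in_quartet=1 acc=0x25 bytes_emitted=0
After char 1 ('N'=13): chars_in_quartet=2 acc=0x94D bytes_emitted=0
After char 2 ('2'=54): chars_in_quartet=3 acc=0x25376 bytes_emitted=0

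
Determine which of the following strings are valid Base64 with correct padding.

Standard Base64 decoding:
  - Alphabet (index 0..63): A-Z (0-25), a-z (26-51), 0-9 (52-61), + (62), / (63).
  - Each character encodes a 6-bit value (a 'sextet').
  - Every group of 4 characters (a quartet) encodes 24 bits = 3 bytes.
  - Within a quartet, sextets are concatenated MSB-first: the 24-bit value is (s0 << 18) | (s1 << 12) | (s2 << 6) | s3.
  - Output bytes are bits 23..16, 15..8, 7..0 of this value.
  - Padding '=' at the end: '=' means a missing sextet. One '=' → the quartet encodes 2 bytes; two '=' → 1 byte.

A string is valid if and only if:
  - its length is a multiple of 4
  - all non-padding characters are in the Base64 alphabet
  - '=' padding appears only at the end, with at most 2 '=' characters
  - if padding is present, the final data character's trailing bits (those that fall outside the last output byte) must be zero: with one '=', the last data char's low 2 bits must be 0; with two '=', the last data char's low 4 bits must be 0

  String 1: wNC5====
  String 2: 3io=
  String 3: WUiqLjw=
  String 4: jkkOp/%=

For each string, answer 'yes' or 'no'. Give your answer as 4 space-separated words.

String 1: 'wNC5====' → invalid (4 pad chars (max 2))
String 2: '3io=' → valid
String 3: 'WUiqLjw=' → valid
String 4: 'jkkOp/%=' → invalid (bad char(s): ['%'])

Answer: no yes yes no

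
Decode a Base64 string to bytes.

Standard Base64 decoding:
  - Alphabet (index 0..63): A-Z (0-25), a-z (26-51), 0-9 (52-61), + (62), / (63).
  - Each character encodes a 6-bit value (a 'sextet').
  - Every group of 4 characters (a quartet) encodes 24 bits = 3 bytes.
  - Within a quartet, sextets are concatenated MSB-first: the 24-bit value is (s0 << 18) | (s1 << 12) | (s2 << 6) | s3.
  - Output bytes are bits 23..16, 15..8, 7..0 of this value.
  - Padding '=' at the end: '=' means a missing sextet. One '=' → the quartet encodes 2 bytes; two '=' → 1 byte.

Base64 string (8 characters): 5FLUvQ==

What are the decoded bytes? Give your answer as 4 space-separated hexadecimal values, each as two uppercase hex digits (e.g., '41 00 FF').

After char 0 ('5'=57): chars_in_quartet=1 acc=0x39 bytes_emitted=0
After char 1 ('F'=5): chars_in_quartet=2 acc=0xE45 bytes_emitted=0
After char 2 ('L'=11): chars_in_quartet=3 acc=0x3914B bytes_emitted=0
After char 3 ('U'=20): chars_in_quartet=4 acc=0xE452D4 -> emit E4 52 D4, reset; bytes_emitted=3
After char 4 ('v'=47): chars_in_quartet=1 acc=0x2F bytes_emitted=3
After char 5 ('Q'=16): chars_in_quartet=2 acc=0xBD0 bytes_emitted=3
Padding '==': partial quartet acc=0xBD0 -> emit BD; bytes_emitted=4

Answer: E4 52 D4 BD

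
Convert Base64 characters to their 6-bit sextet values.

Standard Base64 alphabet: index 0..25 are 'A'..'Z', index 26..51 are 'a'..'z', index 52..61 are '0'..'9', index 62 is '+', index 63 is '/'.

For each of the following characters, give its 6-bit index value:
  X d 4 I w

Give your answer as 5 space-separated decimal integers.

'X': A..Z range, ord('X') − ord('A') = 23
'd': a..z range, 26 + ord('d') − ord('a') = 29
'4': 0..9 range, 52 + ord('4') − ord('0') = 56
'I': A..Z range, ord('I') − ord('A') = 8
'w': a..z range, 26 + ord('w') − ord('a') = 48

Answer: 23 29 56 8 48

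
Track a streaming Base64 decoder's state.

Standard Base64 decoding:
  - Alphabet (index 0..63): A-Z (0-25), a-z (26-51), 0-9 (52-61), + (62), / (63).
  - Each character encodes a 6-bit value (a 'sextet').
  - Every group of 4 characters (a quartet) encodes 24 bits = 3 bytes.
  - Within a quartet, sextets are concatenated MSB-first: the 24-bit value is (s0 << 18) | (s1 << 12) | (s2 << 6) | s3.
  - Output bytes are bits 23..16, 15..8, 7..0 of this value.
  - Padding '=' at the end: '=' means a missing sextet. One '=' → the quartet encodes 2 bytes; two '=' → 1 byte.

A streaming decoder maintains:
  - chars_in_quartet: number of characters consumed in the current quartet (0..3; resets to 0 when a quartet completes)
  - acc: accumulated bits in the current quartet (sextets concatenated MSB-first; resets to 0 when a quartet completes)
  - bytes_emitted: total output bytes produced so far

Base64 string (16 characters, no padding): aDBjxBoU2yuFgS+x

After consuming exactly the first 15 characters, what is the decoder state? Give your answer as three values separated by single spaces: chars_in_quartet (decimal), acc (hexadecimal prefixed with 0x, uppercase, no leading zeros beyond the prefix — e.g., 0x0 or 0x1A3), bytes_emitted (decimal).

After char 0 ('a'=26): chars_in_quartet=1 acc=0x1A bytes_emitted=0
After char 1 ('D'=3): chars_in_quartet=2 acc=0x683 bytes_emitted=0
After char 2 ('B'=1): chars_in_quartet=3 acc=0x1A0C1 bytes_emitted=0
After char 3 ('j'=35): chars_in_quartet=4 acc=0x683063 -> emit 68 30 63, reset; bytes_emitted=3
After char 4 ('x'=49): chars_in_quartet=1 acc=0x31 bytes_emitted=3
After char 5 ('B'=1): chars_in_quartet=2 acc=0xC41 bytes_emitted=3
After char 6 ('o'=40): chars_in_quartet=3 acc=0x31068 bytes_emitted=3
After char 7 ('U'=20): chars_in_quartet=4 acc=0xC41A14 -> emit C4 1A 14, reset; bytes_emitted=6
After char 8 ('2'=54): chars_in_quartet=1 acc=0x36 bytes_emitted=6
After char 9 ('y'=50): chars_in_quartet=2 acc=0xDB2 bytes_emitted=6
After char 10 ('u'=46): chars_in_quartet=3 acc=0x36CAE bytes_emitted=6
After char 11 ('F'=5): chars_in_quartet=4 acc=0xDB2B85 -> emit DB 2B 85, reset; bytes_emitted=9
After char 12 ('g'=32): chars_in_quartet=1 acc=0x20 bytes_emitted=9
After char 13 ('S'=18): chars_in_quartet=2 acc=0x812 bytes_emitted=9
After char 14 ('+'=62): chars_in_quartet=3 acc=0x204BE bytes_emitted=9

Answer: 3 0x204BE 9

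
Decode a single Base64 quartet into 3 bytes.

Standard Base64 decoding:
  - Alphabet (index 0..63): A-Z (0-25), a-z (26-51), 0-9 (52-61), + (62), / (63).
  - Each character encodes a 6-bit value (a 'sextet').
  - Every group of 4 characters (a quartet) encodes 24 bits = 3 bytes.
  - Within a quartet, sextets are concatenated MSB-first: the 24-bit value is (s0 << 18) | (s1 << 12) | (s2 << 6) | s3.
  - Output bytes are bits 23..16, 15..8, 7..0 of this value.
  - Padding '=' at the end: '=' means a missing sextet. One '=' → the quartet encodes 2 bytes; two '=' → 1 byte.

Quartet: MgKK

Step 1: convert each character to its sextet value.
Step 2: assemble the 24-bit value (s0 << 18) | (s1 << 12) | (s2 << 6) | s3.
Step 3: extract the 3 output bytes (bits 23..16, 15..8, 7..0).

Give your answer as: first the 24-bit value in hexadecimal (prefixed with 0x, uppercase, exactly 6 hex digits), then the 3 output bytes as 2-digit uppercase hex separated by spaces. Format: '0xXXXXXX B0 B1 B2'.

Answer: 0x32028A 32 02 8A

Derivation:
Sextets: M=12, g=32, K=10, K=10
24-bit: (12<<18) | (32<<12) | (10<<6) | 10
      = 0x300000 | 0x020000 | 0x000280 | 0x00000A
      = 0x32028A
Bytes: (v>>16)&0xFF=32, (v>>8)&0xFF=02, v&0xFF=8A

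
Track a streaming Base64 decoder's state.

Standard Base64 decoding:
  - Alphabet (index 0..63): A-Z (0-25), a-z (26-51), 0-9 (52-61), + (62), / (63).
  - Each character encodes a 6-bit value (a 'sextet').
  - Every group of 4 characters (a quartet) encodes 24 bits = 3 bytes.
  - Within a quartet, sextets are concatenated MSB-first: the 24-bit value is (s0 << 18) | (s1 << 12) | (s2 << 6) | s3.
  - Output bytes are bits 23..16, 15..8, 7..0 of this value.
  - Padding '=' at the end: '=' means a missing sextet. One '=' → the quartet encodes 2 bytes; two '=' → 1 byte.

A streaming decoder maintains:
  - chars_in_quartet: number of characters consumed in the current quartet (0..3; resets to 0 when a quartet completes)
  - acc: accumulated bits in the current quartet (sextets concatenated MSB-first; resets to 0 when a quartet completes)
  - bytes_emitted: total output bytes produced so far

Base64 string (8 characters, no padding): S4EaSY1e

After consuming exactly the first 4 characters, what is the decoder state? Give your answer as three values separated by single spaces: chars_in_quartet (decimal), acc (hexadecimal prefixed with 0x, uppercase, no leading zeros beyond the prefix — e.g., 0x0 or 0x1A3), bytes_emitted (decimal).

Answer: 0 0x0 3

Derivation:
After char 0 ('S'=18): chars_in_quartet=1 acc=0x12 bytes_emitted=0
After char 1 ('4'=56): chars_in_quartet=2 acc=0x4B8 bytes_emitted=0
After char 2 ('E'=4): chars_in_quartet=3 acc=0x12E04 bytes_emitted=0
After char 3 ('a'=26): chars_in_quartet=4 acc=0x4B811A -> emit 4B 81 1A, reset; bytes_emitted=3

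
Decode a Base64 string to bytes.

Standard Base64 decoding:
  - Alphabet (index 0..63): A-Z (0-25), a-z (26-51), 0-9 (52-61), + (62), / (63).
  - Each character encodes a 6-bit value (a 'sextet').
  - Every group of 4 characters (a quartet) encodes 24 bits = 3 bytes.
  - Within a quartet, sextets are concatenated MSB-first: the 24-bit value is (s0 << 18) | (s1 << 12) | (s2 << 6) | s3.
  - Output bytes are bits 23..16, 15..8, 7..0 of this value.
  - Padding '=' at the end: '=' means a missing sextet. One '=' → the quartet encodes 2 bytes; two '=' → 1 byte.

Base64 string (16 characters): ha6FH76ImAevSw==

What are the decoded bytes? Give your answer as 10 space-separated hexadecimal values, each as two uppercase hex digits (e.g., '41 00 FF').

Answer: 85 AE 85 1F BE 88 98 07 AF 4B

Derivation:
After char 0 ('h'=33): chars_in_quartet=1 acc=0x21 bytes_emitted=0
After char 1 ('a'=26): chars_in_quartet=2 acc=0x85A bytes_emitted=0
After char 2 ('6'=58): chars_in_quartet=3 acc=0x216BA bytes_emitted=0
After char 3 ('F'=5): chars_in_quartet=4 acc=0x85AE85 -> emit 85 AE 85, reset; bytes_emitted=3
After char 4 ('H'=7): chars_in_quartet=1 acc=0x7 bytes_emitted=3
After char 5 ('7'=59): chars_in_quartet=2 acc=0x1FB bytes_emitted=3
After char 6 ('6'=58): chars_in_quartet=3 acc=0x7EFA bytes_emitted=3
After char 7 ('I'=8): chars_in_quartet=4 acc=0x1FBE88 -> emit 1F BE 88, reset; bytes_emitted=6
After char 8 ('m'=38): chars_in_quartet=1 acc=0x26 bytes_emitted=6
After char 9 ('A'=0): chars_in_quartet=2 acc=0x980 bytes_emitted=6
After char 10 ('e'=30): chars_in_quartet=3 acc=0x2601E bytes_emitted=6
After char 11 ('v'=47): chars_in_quartet=4 acc=0x9807AF -> emit 98 07 AF, reset; bytes_emitted=9
After char 12 ('S'=18): chars_in_quartet=1 acc=0x12 bytes_emitted=9
After char 13 ('w'=48): chars_in_quartet=2 acc=0x4B0 bytes_emitted=9
Padding '==': partial quartet acc=0x4B0 -> emit 4B; bytes_emitted=10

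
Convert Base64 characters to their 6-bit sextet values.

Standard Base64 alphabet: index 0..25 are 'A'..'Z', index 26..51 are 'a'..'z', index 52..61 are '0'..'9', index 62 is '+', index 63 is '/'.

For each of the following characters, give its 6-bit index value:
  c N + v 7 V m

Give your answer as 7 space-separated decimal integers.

Answer: 28 13 62 47 59 21 38

Derivation:
'c': a..z range, 26 + ord('c') − ord('a') = 28
'N': A..Z range, ord('N') − ord('A') = 13
'+': index 62
'v': a..z range, 26 + ord('v') − ord('a') = 47
'7': 0..9 range, 52 + ord('7') − ord('0') = 59
'V': A..Z range, ord('V') − ord('A') = 21
'm': a..z range, 26 + ord('m') − ord('a') = 38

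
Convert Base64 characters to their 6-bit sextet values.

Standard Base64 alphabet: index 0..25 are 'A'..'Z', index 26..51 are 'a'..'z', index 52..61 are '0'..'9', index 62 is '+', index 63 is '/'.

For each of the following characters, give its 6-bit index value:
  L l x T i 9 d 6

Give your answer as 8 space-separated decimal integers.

'L': A..Z range, ord('L') − ord('A') = 11
'l': a..z range, 26 + ord('l') − ord('a') = 37
'x': a..z range, 26 + ord('x') − ord('a') = 49
'T': A..Z range, ord('T') − ord('A') = 19
'i': a..z range, 26 + ord('i') − ord('a') = 34
'9': 0..9 range, 52 + ord('9') − ord('0') = 61
'd': a..z range, 26 + ord('d') − ord('a') = 29
'6': 0..9 range, 52 + ord('6') − ord('0') = 58

Answer: 11 37 49 19 34 61 29 58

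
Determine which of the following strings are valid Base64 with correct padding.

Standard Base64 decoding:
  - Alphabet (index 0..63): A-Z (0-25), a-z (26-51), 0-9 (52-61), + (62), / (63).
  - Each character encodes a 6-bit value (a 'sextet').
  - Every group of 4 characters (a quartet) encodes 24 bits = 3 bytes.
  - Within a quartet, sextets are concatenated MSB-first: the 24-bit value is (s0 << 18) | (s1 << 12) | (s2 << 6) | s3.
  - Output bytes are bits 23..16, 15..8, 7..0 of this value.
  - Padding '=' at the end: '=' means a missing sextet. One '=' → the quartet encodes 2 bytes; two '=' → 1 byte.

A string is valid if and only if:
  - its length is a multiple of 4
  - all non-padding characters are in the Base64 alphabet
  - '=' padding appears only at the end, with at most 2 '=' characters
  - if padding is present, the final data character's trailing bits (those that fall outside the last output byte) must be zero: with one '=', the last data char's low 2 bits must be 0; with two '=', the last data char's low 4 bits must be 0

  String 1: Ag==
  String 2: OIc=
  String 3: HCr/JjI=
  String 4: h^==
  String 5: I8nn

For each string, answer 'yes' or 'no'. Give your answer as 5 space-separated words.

String 1: 'Ag==' → valid
String 2: 'OIc=' → valid
String 3: 'HCr/JjI=' → valid
String 4: 'h^==' → invalid (bad char(s): ['^'])
String 5: 'I8nn' → valid

Answer: yes yes yes no yes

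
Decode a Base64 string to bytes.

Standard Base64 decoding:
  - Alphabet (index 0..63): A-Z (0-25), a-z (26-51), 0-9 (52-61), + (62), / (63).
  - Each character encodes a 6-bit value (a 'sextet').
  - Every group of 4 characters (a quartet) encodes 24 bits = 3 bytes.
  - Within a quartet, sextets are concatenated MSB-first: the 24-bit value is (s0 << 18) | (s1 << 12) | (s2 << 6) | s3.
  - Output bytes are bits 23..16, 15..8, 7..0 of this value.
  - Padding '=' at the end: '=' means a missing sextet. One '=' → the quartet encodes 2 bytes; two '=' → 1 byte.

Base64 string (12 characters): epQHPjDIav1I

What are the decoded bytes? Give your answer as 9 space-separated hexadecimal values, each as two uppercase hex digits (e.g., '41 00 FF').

After char 0 ('e'=30): chars_in_quartet=1 acc=0x1E bytes_emitted=0
After char 1 ('p'=41): chars_in_quartet=2 acc=0x7A9 bytes_emitted=0
After char 2 ('Q'=16): chars_in_quartet=3 acc=0x1EA50 bytes_emitted=0
After char 3 ('H'=7): chars_in_quartet=4 acc=0x7A9407 -> emit 7A 94 07, reset; bytes_emitted=3
After char 4 ('P'=15): chars_in_quartet=1 acc=0xF bytes_emitted=3
After char 5 ('j'=35): chars_in_quartet=2 acc=0x3E3 bytes_emitted=3
After char 6 ('D'=3): chars_in_quartet=3 acc=0xF8C3 bytes_emitted=3
After char 7 ('I'=8): chars_in_quartet=4 acc=0x3E30C8 -> emit 3E 30 C8, reset; bytes_emitted=6
After char 8 ('a'=26): chars_in_quartet=1 acc=0x1A bytes_emitted=6
After char 9 ('v'=47): chars_in_quartet=2 acc=0x6AF bytes_emitted=6
After char 10 ('1'=53): chars_in_quartet=3 acc=0x1ABF5 bytes_emitted=6
After char 11 ('I'=8): chars_in_quartet=4 acc=0x6AFD48 -> emit 6A FD 48, reset; bytes_emitted=9

Answer: 7A 94 07 3E 30 C8 6A FD 48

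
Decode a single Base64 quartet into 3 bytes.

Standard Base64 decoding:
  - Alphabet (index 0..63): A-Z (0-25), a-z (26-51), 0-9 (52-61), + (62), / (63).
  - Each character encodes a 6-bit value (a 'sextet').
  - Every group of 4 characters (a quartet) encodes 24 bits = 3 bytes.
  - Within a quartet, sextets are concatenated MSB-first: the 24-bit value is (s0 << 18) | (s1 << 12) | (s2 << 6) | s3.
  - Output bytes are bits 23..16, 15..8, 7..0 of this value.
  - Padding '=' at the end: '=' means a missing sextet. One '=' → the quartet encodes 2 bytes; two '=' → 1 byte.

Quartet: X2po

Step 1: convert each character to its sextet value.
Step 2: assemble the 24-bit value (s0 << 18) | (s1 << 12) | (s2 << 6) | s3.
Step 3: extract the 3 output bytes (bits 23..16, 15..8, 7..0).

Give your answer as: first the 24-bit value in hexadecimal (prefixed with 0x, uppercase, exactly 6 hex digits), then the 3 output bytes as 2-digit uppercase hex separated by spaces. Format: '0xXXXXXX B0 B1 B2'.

Sextets: X=23, 2=54, p=41, o=40
24-bit: (23<<18) | (54<<12) | (41<<6) | 40
      = 0x5C0000 | 0x036000 | 0x000A40 | 0x000028
      = 0x5F6A68
Bytes: (v>>16)&0xFF=5F, (v>>8)&0xFF=6A, v&0xFF=68

Answer: 0x5F6A68 5F 6A 68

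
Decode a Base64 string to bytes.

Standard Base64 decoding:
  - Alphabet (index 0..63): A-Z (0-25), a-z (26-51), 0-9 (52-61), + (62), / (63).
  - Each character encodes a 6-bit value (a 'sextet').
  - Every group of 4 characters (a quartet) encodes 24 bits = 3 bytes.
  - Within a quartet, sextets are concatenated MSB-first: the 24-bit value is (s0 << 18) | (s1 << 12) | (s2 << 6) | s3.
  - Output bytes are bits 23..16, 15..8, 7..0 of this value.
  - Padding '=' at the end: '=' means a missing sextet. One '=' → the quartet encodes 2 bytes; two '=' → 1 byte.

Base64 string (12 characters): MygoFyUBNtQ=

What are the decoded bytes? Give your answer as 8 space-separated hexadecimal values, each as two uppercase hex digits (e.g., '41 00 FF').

After char 0 ('M'=12): chars_in_quartet=1 acc=0xC bytes_emitted=0
After char 1 ('y'=50): chars_in_quartet=2 acc=0x332 bytes_emitted=0
After char 2 ('g'=32): chars_in_quartet=3 acc=0xCCA0 bytes_emitted=0
After char 3 ('o'=40): chars_in_quartet=4 acc=0x332828 -> emit 33 28 28, reset; bytes_emitted=3
After char 4 ('F'=5): chars_in_quartet=1 acc=0x5 bytes_emitted=3
After char 5 ('y'=50): chars_in_quartet=2 acc=0x172 bytes_emitted=3
After char 6 ('U'=20): chars_in_quartet=3 acc=0x5C94 bytes_emitted=3
After char 7 ('B'=1): chars_in_quartet=4 acc=0x172501 -> emit 17 25 01, reset; bytes_emitted=6
After char 8 ('N'=13): chars_in_quartet=1 acc=0xD bytes_emitted=6
After char 9 ('t'=45): chars_in_quartet=2 acc=0x36D bytes_emitted=6
After char 10 ('Q'=16): chars_in_quartet=3 acc=0xDB50 bytes_emitted=6
Padding '=': partial quartet acc=0xDB50 -> emit 36 D4; bytes_emitted=8

Answer: 33 28 28 17 25 01 36 D4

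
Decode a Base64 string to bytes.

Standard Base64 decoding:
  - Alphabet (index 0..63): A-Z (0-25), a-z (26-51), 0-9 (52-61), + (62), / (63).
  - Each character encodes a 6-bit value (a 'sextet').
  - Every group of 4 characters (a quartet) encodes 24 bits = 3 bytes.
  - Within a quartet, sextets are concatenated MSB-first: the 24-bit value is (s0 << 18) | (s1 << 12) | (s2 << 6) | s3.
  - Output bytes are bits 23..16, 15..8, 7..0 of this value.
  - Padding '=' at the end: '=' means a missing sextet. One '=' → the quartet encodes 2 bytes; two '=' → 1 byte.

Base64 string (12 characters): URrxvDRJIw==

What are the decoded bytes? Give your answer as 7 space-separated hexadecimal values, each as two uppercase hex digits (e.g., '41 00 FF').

Answer: 51 1A F1 BC 34 49 23

Derivation:
After char 0 ('U'=20): chars_in_quartet=1 acc=0x14 bytes_emitted=0
After char 1 ('R'=17): chars_in_quartet=2 acc=0x511 bytes_emitted=0
After char 2 ('r'=43): chars_in_quartet=3 acc=0x1446B bytes_emitted=0
After char 3 ('x'=49): chars_in_quartet=4 acc=0x511AF1 -> emit 51 1A F1, reset; bytes_emitted=3
After char 4 ('v'=47): chars_in_quartet=1 acc=0x2F bytes_emitted=3
After char 5 ('D'=3): chars_in_quartet=2 acc=0xBC3 bytes_emitted=3
After char 6 ('R'=17): chars_in_quartet=3 acc=0x2F0D1 bytes_emitted=3
After char 7 ('J'=9): chars_in_quartet=4 acc=0xBC3449 -> emit BC 34 49, reset; bytes_emitted=6
After char 8 ('I'=8): chars_in_quartet=1 acc=0x8 bytes_emitted=6
After char 9 ('w'=48): chars_in_quartet=2 acc=0x230 bytes_emitted=6
Padding '==': partial quartet acc=0x230 -> emit 23; bytes_emitted=7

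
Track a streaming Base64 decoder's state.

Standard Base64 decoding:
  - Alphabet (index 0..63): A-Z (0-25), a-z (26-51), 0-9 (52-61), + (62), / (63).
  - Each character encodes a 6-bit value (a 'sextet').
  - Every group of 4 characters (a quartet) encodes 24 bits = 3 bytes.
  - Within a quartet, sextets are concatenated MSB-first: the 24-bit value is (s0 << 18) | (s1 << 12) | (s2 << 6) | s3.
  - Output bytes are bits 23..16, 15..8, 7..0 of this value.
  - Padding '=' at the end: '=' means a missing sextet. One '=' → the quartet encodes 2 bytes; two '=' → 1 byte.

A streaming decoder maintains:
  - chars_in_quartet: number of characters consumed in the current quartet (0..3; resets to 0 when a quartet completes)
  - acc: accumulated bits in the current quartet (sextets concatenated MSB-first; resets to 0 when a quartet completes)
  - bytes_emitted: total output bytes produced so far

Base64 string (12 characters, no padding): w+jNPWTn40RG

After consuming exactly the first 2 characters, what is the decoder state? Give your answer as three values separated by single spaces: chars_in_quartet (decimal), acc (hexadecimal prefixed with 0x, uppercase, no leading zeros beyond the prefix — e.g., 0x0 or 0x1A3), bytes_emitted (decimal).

After char 0 ('w'=48): chars_in_quartet=1 acc=0x30 bytes_emitted=0
After char 1 ('+'=62): chars_in_quartet=2 acc=0xC3E bytes_emitted=0

Answer: 2 0xC3E 0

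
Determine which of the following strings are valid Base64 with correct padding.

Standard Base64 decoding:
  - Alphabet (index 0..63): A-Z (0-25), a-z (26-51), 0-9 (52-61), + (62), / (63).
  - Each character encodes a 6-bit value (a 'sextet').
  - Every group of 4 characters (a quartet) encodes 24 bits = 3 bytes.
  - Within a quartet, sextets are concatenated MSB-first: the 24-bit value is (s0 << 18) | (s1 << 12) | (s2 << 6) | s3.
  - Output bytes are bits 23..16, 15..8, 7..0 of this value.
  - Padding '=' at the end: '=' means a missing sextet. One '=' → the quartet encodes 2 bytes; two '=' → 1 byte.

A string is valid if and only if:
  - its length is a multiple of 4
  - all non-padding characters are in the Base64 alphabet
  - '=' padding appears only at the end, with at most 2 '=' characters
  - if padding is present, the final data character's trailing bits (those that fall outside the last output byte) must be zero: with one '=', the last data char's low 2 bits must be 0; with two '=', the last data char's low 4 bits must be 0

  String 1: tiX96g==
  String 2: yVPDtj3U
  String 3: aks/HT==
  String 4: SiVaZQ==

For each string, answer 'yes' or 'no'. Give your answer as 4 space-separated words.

Answer: yes yes no yes

Derivation:
String 1: 'tiX96g==' → valid
String 2: 'yVPDtj3U' → valid
String 3: 'aks/HT==' → invalid (bad trailing bits)
String 4: 'SiVaZQ==' → valid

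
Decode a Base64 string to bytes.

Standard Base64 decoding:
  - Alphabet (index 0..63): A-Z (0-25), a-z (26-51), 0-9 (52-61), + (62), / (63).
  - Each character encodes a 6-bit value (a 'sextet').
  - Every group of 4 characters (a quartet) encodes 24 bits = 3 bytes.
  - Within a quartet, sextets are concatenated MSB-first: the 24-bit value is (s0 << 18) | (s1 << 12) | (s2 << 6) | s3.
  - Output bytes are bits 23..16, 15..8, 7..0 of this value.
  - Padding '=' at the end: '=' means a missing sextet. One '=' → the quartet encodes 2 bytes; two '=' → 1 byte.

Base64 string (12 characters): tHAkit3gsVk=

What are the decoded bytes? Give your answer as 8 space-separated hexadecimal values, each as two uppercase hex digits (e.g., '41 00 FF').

After char 0 ('t'=45): chars_in_quartet=1 acc=0x2D bytes_emitted=0
After char 1 ('H'=7): chars_in_quartet=2 acc=0xB47 bytes_emitted=0
After char 2 ('A'=0): chars_in_quartet=3 acc=0x2D1C0 bytes_emitted=0
After char 3 ('k'=36): chars_in_quartet=4 acc=0xB47024 -> emit B4 70 24, reset; bytes_emitted=3
After char 4 ('i'=34): chars_in_quartet=1 acc=0x22 bytes_emitted=3
After char 5 ('t'=45): chars_in_quartet=2 acc=0x8AD bytes_emitted=3
After char 6 ('3'=55): chars_in_quartet=3 acc=0x22B77 bytes_emitted=3
After char 7 ('g'=32): chars_in_quartet=4 acc=0x8ADDE0 -> emit 8A DD E0, reset; bytes_emitted=6
After char 8 ('s'=44): chars_in_quartet=1 acc=0x2C bytes_emitted=6
After char 9 ('V'=21): chars_in_quartet=2 acc=0xB15 bytes_emitted=6
After char 10 ('k'=36): chars_in_quartet=3 acc=0x2C564 bytes_emitted=6
Padding '=': partial quartet acc=0x2C564 -> emit B1 59; bytes_emitted=8

Answer: B4 70 24 8A DD E0 B1 59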